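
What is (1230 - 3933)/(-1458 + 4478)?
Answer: -2703/3020 ≈ -0.89503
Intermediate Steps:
(1230 - 3933)/(-1458 + 4478) = -2703/3020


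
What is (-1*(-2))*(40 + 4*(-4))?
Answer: 48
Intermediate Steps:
(-1*(-2))*(40 + 4*(-4)) = 2*(40 - 16) = 2*24 = 48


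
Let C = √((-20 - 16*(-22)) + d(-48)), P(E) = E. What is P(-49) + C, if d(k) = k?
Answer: -49 + 2*√71 ≈ -32.148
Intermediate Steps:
C = 2*√71 (C = √((-20 - 16*(-22)) - 48) = √((-20 + 352) - 48) = √(332 - 48) = √284 = 2*√71 ≈ 16.852)
P(-49) + C = -49 + 2*√71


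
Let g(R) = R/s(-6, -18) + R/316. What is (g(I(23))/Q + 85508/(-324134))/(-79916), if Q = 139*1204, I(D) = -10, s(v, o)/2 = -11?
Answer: 41313991567/12515635168162016 ≈ 3.3010e-6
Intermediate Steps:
s(v, o) = -22 (s(v, o) = 2*(-11) = -22)
Q = 167356
g(R) = -147*R/3476 (g(R) = R/(-22) + R/316 = R*(-1/22) + R*(1/316) = -R/22 + R/316 = -147*R/3476)
(g(I(23))/Q + 85508/(-324134))/(-79916) = (-147/3476*(-10)/167356 + 85508/(-324134))/(-79916) = ((735/1738)*(1/167356) + 85508*(-1/324134))*(-1/79916) = (105/41552104 - 42754/162067)*(-1/79916) = -41313991567/156609879976*(-1/79916) = 41313991567/12515635168162016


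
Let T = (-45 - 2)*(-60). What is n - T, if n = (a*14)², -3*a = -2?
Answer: -24596/9 ≈ -2732.9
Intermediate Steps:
a = ⅔ (a = -⅓*(-2) = ⅔ ≈ 0.66667)
T = 2820 (T = -47*(-60) = 2820)
n = 784/9 (n = ((⅔)*14)² = (28/3)² = 784/9 ≈ 87.111)
n - T = 784/9 - 1*2820 = 784/9 - 2820 = -24596/9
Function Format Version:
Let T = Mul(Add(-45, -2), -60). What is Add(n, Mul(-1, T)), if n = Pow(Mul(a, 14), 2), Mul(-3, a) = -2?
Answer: Rational(-24596, 9) ≈ -2732.9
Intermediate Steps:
a = Rational(2, 3) (a = Mul(Rational(-1, 3), -2) = Rational(2, 3) ≈ 0.66667)
T = 2820 (T = Mul(-47, -60) = 2820)
n = Rational(784, 9) (n = Pow(Mul(Rational(2, 3), 14), 2) = Pow(Rational(28, 3), 2) = Rational(784, 9) ≈ 87.111)
Add(n, Mul(-1, T)) = Add(Rational(784, 9), Mul(-1, 2820)) = Add(Rational(784, 9), -2820) = Rational(-24596, 9)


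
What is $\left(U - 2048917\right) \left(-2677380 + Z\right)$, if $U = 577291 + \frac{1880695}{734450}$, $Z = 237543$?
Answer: $\frac{527411676299418837}{146890} \approx 3.5905 \cdot 10^{12}$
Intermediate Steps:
$U = \frac{84798651129}{146890}$ ($U = 577291 + 1880695 \cdot \frac{1}{734450} = 577291 + \frac{376139}{146890} = \frac{84798651129}{146890} \approx 5.7729 \cdot 10^{5}$)
$\left(U - 2048917\right) \left(-2677380 + Z\right) = \left(\frac{84798651129}{146890} - 2048917\right) \left(-2677380 + 237543\right) = \left(- \frac{216166767001}{146890}\right) \left(-2439837\right) = \frac{527411676299418837}{146890}$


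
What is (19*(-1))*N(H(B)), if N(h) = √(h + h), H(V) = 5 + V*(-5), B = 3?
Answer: -38*I*√5 ≈ -84.971*I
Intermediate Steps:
H(V) = 5 - 5*V
N(h) = √2*√h (N(h) = √(2*h) = √2*√h)
(19*(-1))*N(H(B)) = (19*(-1))*(√2*√(5 - 5*3)) = -19*√2*√(5 - 15) = -19*√2*√(-10) = -19*√2*I*√10 = -38*I*√5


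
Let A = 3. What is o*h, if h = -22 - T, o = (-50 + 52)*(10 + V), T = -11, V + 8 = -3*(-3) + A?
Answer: -308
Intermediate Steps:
V = 4 (V = -8 + (-3*(-3) + 3) = -8 + (9 + 3) = -8 + 12 = 4)
o = 28 (o = (-50 + 52)*(10 + 4) = 2*14 = 28)
h = -11 (h = -22 - 1*(-11) = -22 + 11 = -11)
o*h = 28*(-11) = -308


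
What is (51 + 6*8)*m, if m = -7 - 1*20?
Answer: -2673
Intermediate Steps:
m = -27 (m = -7 - 20 = -27)
(51 + 6*8)*m = (51 + 6*8)*(-27) = (51 + 48)*(-27) = 99*(-27) = -2673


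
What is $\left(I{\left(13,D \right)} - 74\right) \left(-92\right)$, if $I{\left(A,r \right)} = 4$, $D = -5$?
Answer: $6440$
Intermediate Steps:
$\left(I{\left(13,D \right)} - 74\right) \left(-92\right) = \left(4 - 74\right) \left(-92\right) = \left(-70\right) \left(-92\right) = 6440$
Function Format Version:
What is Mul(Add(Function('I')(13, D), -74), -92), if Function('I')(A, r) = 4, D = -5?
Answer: 6440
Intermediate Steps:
Mul(Add(Function('I')(13, D), -74), -92) = Mul(Add(4, -74), -92) = Mul(-70, -92) = 6440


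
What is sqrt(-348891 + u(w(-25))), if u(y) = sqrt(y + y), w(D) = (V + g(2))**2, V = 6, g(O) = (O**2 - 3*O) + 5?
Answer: sqrt(-348891 + 9*sqrt(2)) ≈ 590.66*I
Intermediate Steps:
g(O) = 5 + O**2 - 3*O
w(D) = 81 (w(D) = (6 + (5 + 2**2 - 3*2))**2 = (6 + (5 + 4 - 6))**2 = (6 + 3)**2 = 9**2 = 81)
u(y) = sqrt(2)*sqrt(y) (u(y) = sqrt(2*y) = sqrt(2)*sqrt(y))
sqrt(-348891 + u(w(-25))) = sqrt(-348891 + sqrt(2)*sqrt(81)) = sqrt(-348891 + sqrt(2)*9) = sqrt(-348891 + 9*sqrt(2))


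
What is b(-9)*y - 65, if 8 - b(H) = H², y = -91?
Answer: 6578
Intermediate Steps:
b(H) = 8 - H²
b(-9)*y - 65 = (8 - 1*(-9)²)*(-91) - 65 = (8 - 1*81)*(-91) - 65 = (8 - 81)*(-91) - 65 = -73*(-91) - 65 = 6643 - 65 = 6578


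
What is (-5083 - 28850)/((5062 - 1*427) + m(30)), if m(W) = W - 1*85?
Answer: -33933/4580 ≈ -7.4090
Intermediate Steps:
m(W) = -85 + W (m(W) = W - 85 = -85 + W)
(-5083 - 28850)/((5062 - 1*427) + m(30)) = (-5083 - 28850)/((5062 - 1*427) + (-85 + 30)) = -33933/((5062 - 427) - 55) = -33933/(4635 - 55) = -33933/4580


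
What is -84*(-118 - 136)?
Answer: 21336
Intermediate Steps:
-84*(-118 - 136) = -84*(-254) = 21336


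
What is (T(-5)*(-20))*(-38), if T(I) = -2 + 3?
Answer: 760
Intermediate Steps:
T(I) = 1
(T(-5)*(-20))*(-38) = (1*(-20))*(-38) = -20*(-38) = 760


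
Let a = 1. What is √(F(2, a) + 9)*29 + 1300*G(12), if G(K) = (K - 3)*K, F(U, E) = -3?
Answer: 140400 + 29*√6 ≈ 1.4047e+5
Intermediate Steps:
G(K) = K*(-3 + K) (G(K) = (-3 + K)*K = K*(-3 + K))
√(F(2, a) + 9)*29 + 1300*G(12) = √(-3 + 9)*29 + 1300*(12*(-3 + 12)) = √6*29 + 1300*(12*9) = 29*√6 + 1300*108 = 29*√6 + 140400 = 140400 + 29*√6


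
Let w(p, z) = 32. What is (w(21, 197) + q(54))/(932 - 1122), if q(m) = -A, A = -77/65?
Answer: -2157/12350 ≈ -0.17466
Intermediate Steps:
A = -77/65 (A = -77*1/65 = -77/65 ≈ -1.1846)
q(m) = 77/65 (q(m) = -1*(-77/65) = 77/65)
(w(21, 197) + q(54))/(932 - 1122) = (32 + 77/65)/(932 - 1122) = (2157/65)/(-190) = (2157/65)*(-1/190) = -2157/12350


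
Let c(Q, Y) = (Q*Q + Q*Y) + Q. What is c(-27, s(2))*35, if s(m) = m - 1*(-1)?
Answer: 21735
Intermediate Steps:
s(m) = 1 + m (s(m) = m + 1 = 1 + m)
c(Q, Y) = Q + Q² + Q*Y (c(Q, Y) = (Q² + Q*Y) + Q = Q + Q² + Q*Y)
c(-27, s(2))*35 = -27*(1 - 27 + (1 + 2))*35 = -27*(1 - 27 + 3)*35 = -27*(-23)*35 = 621*35 = 21735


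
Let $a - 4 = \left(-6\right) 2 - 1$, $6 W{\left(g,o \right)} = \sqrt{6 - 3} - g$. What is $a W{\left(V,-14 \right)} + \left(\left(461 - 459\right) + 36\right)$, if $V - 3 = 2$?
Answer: $\frac{91}{2} - \frac{3 \sqrt{3}}{2} \approx 42.902$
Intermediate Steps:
$V = 5$ ($V = 3 + 2 = 5$)
$W{\left(g,o \right)} = - \frac{g}{6} + \frac{\sqrt{3}}{6}$ ($W{\left(g,o \right)} = \frac{\sqrt{6 - 3} - g}{6} = \frac{\sqrt{3} - g}{6} = - \frac{g}{6} + \frac{\sqrt{3}}{6}$)
$a = -9$ ($a = 4 - 13 = -9$)
$a W{\left(V,-14 \right)} + \left(\left(461 - 459\right) + 36\right) = - 9 \left(\left(- \frac{1}{6}\right) 5 + \frac{\sqrt{3}}{6}\right) + \left(\left(461 - 459\right) + 36\right) = - 9 \left(- \frac{5}{6} + \frac{\sqrt{3}}{6}\right) + \left(2 + 36\right) = \left(\frac{15}{2} - \frac{3 \sqrt{3}}{2}\right) + 38 = \frac{91}{2} - \frac{3 \sqrt{3}}{2}$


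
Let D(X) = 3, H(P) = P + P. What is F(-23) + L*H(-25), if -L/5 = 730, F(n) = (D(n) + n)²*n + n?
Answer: 173277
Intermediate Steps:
H(P) = 2*P
F(n) = n + n*(3 + n)² (F(n) = (3 + n)²*n + n = n*(3 + n)² + n = n + n*(3 + n)²)
L = -3650 (L = -5*730 = -3650)
F(-23) + L*H(-25) = -23*(1 + (3 - 23)²) - 7300*(-25) = -23*(1 + (-20)²) - 3650*(-50) = -23*(1 + 400) + 182500 = -23*401 + 182500 = -9223 + 182500 = 173277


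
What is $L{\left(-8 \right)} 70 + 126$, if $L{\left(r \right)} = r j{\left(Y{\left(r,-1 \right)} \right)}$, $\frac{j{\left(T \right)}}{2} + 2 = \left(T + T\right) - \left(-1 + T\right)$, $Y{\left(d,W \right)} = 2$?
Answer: $-994$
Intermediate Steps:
$j{\left(T \right)} = -2 + 2 T$ ($j{\left(T \right)} = -4 + 2 \left(\left(T + T\right) - \left(-1 + T\right)\right) = -4 + 2 \left(2 T - \left(-1 + T\right)\right) = -4 + 2 \left(1 + T\right) = -4 + \left(2 + 2 T\right) = -2 + 2 T$)
$L{\left(r \right)} = 2 r$ ($L{\left(r \right)} = r \left(-2 + 2 \cdot 2\right) = r \left(-2 + 4\right) = r 2 = 2 r$)
$L{\left(-8 \right)} 70 + 126 = 2 \left(-8\right) 70 + 126 = \left(-16\right) 70 + 126 = -1120 + 126 = -994$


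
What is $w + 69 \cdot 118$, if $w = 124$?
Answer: $8266$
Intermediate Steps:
$w + 69 \cdot 118 = 124 + 69 \cdot 118 = 124 + 8142 = 8266$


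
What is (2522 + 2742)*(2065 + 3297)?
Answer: 28225568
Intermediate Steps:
(2522 + 2742)*(2065 + 3297) = 5264*5362 = 28225568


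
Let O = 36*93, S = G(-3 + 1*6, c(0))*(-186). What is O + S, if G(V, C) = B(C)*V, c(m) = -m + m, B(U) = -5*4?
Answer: 14508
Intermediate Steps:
B(U) = -20
c(m) = 0
G(V, C) = -20*V
S = 11160 (S = -20*(-3 + 1*6)*(-186) = -20*(-3 + 6)*(-186) = -20*3*(-186) = -60*(-186) = 11160)
O = 3348
O + S = 3348 + 11160 = 14508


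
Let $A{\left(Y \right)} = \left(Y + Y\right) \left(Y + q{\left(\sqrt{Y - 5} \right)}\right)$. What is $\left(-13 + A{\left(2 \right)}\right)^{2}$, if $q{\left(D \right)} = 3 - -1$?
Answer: $121$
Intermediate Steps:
$q{\left(D \right)} = 4$ ($q{\left(D \right)} = 3 + 1 = 4$)
$A{\left(Y \right)} = 2 Y \left(4 + Y\right)$ ($A{\left(Y \right)} = \left(Y + Y\right) \left(Y + 4\right) = 2 Y \left(4 + Y\right)$)
$\left(-13 + A{\left(2 \right)}\right)^{2} = \left(-13 + 2 \cdot 2 \left(4 + 2\right)\right)^{2} = \left(-13 + 2 \cdot 2 \cdot 6\right)^{2} = \left(-13 + 24\right)^{2} = 11^{2} = 121$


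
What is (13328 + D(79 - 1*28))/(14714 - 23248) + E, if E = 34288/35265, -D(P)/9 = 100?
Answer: -72829814/150475755 ≈ -0.48400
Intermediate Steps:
D(P) = -900 (D(P) = -9*100 = -900)
E = 34288/35265 (E = 34288*(1/35265) = 34288/35265 ≈ 0.97230)
(13328 + D(79 - 1*28))/(14714 - 23248) + E = (13328 - 900)/(14714 - 23248) + 34288/35265 = 12428/(-8534) + 34288/35265 = 12428*(-1/8534) + 34288/35265 = -6214/4267 + 34288/35265 = -72829814/150475755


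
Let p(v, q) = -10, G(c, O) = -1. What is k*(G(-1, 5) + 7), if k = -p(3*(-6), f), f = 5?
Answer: 60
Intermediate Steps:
k = 10 (k = -1*(-10) = 10)
k*(G(-1, 5) + 7) = 10*(-1 + 7) = 10*6 = 60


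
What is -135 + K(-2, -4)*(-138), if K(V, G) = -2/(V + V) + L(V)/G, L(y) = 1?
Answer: -339/2 ≈ -169.50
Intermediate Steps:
K(V, G) = 1/G - 1/V (K(V, G) = -2/(V + V) + 1/G = -2*1/(2*V) + 1/G = -1/V + 1/G = 1/G - 1/V)
-135 + K(-2, -4)*(-138) = -135 + ((-2 - 1*(-4))/(-4*(-2)))*(-138) = -135 - ¼*(-½)*(-2 + 4)*(-138) = -135 - ¼*(-½)*2*(-138) = -135 + (¼)*(-138) = -135 - 69/2 = -339/2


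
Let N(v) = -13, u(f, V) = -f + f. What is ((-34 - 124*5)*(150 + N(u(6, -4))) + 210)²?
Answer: 7990214544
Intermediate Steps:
u(f, V) = 0
((-34 - 124*5)*(150 + N(u(6, -4))) + 210)² = ((-34 - 124*5)*(150 - 13) + 210)² = ((-34 - 620)*137 + 210)² = (-654*137 + 210)² = (-89598 + 210)² = (-89388)² = 7990214544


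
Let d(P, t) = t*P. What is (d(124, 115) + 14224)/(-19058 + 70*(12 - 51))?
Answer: -7121/5447 ≈ -1.3073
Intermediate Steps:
d(P, t) = P*t
(d(124, 115) + 14224)/(-19058 + 70*(12 - 51)) = (124*115 + 14224)/(-19058 + 70*(12 - 51)) = (14260 + 14224)/(-19058 + 70*(-39)) = 28484/(-19058 - 2730) = 28484/(-21788) = 28484*(-1/21788) = -7121/5447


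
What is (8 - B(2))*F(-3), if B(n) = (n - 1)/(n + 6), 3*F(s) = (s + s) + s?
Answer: -189/8 ≈ -23.625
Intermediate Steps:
F(s) = s (F(s) = ((s + s) + s)/3 = (2*s + s)/3 = (3*s)/3 = s)
B(n) = (-1 + n)/(6 + n)
(8 - B(2))*F(-3) = (8 - (-1 + 2)/(6 + 2))*(-3) = (8 - 1/8)*(-3) = (8 - 1*⅛)*(-3) = (8 - ⅛)*(-3) = (63/8)*(-3) = -189/8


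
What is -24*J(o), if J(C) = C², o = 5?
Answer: -600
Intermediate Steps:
-24*J(o) = -24*5² = -24*25 = -600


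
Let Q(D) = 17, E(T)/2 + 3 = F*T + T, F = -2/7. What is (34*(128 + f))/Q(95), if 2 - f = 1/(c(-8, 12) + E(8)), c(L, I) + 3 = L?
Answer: 10154/39 ≈ 260.36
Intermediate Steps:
F = -2/7 (F = -2*1/7 = -2/7 ≈ -0.28571)
E(T) = -6 + 10*T/7 (E(T) = -6 + 2*(-2*T/7 + T) = -6 + 2*(5*T/7) = -6 + 10*T/7)
c(L, I) = -3 + L
f = 85/39 (f = 2 - 1/((-3 - 8) + (-6 + (10/7)*8)) = 2 - 1/(-11 + (-6 + 80/7)) = 2 - 1/(-11 + 38/7) = 2 - 1/(-39/7) = 2 - 1*(-7/39) = 2 + 7/39 = 85/39 ≈ 2.1795)
(34*(128 + f))/Q(95) = (34*(128 + 85/39))/17 = (34*(5077/39))*(1/17) = (172618/39)*(1/17) = 10154/39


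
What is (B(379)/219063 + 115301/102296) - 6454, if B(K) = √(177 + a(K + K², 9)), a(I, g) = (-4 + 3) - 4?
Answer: -660103083/102296 + 2*√43/219063 ≈ -6452.9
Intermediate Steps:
a(I, g) = -5 (a(I, g) = -1 - 4 = -5)
B(K) = 2*√43 (B(K) = √(177 - 5) = √172 = 2*√43)
(B(379)/219063 + 115301/102296) - 6454 = ((2*√43)/219063 + 115301/102296) - 6454 = ((2*√43)*(1/219063) + 115301*(1/102296)) - 6454 = (2*√43/219063 + 115301/102296) - 6454 = (115301/102296 + 2*√43/219063) - 6454 = -660103083/102296 + 2*√43/219063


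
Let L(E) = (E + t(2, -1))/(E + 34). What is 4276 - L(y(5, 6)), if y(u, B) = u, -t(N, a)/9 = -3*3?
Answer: 166678/39 ≈ 4273.8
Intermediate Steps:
t(N, a) = 81 (t(N, a) = -(-27)*3 = -9*(-9) = 81)
L(E) = (81 + E)/(34 + E) (L(E) = (E + 81)/(E + 34) = (81 + E)/(34 + E))
4276 - L(y(5, 6)) = 4276 - (81 + 5)/(34 + 5) = 4276 - 86/39 = 166678/39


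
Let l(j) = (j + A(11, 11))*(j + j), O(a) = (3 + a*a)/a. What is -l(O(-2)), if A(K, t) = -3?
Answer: -91/2 ≈ -45.500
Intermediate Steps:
O(a) = (3 + a**2)/a
l(j) = 2*j*(-3 + j) (l(j) = (j - 3)*(j + j) = (-3 + j)*(2*j) = 2*j*(-3 + j))
-l(O(-2)) = -2*(-2 + 3/(-2))*(-3 + (-2 + 3/(-2))) = -2*(-2 + 3*(-1/2))*(-3 + (-2 + 3*(-1/2))) = -2*(-2 - 3/2)*(-3 + (-2 - 3/2)) = -2*(-7)*(-3 - 7/2)/2 = -2*(-7)*(-13)/(2*2) = -1*91/2 = -91/2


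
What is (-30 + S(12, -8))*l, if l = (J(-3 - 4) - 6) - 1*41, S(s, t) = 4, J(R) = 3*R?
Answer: 1768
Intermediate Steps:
l = -68 (l = (3*(-3 - 4) - 6) - 1*41 = (3*(-7) - 6) - 41 = (-21 - 6) - 41 = -27 - 41 = -68)
(-30 + S(12, -8))*l = (-30 + 4)*(-68) = -26*(-68) = 1768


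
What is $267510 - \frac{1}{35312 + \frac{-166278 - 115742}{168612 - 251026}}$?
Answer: $\frac{389291946279733}{1455242594} \approx 2.6751 \cdot 10^{5}$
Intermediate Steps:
$267510 - \frac{1}{35312 + \frac{-166278 - 115742}{168612 - 251026}} = 267510 - \frac{1}{35312 - \frac{282020}{-82414}} = 267510 - \frac{1}{35312 - - \frac{141010}{41207}} = 267510 - \frac{1}{35312 + \frac{141010}{41207}} = 267510 - \frac{1}{\frac{1455242594}{41207}} = 267510 - \frac{41207}{1455242594} = \frac{389291946279733}{1455242594}$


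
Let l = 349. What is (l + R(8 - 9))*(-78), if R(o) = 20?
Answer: -28782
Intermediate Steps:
(l + R(8 - 9))*(-78) = (349 + 20)*(-78) = 369*(-78) = -28782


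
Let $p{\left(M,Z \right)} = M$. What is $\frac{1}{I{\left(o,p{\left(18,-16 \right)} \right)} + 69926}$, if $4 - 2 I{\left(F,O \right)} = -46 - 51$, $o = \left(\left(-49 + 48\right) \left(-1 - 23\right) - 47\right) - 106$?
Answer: $\frac{2}{139953} \approx 1.4291 \cdot 10^{-5}$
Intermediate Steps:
$o = -129$ ($o = \left(\left(-1\right) \left(-24\right) - 47\right) - 106 = \left(24 - 47\right) - 106 = -23 - 106 = -129$)
$I{\left(F,O \right)} = \frac{101}{2}$ ($I{\left(F,O \right)} = 2 - \frac{-46 - 51}{2} = 2 - - \frac{97}{2} = 2 + \frac{97}{2} = \frac{101}{2}$)
$\frac{1}{I{\left(o,p{\left(18,-16 \right)} \right)} + 69926} = \frac{1}{\frac{101}{2} + 69926} = \frac{1}{\frac{139953}{2}} = \frac{2}{139953}$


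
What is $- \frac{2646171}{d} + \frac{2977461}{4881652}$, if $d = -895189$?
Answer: $\frac{15583076289621}{4370001172228} \approx 3.5659$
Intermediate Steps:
$- \frac{2646171}{d} + \frac{2977461}{4881652} = - \frac{2646171}{-895189} + \frac{2977461}{4881652} = \left(-2646171\right) \left(- \frac{1}{895189}\right) + 2977461 \cdot \frac{1}{4881652} = \frac{2646171}{895189} + \frac{2977461}{4881652} = \frac{15583076289621}{4370001172228}$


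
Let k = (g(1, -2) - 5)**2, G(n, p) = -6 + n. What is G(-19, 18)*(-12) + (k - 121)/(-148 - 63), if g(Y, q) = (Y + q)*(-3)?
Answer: 63417/211 ≈ 300.55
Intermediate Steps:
g(Y, q) = -3*Y - 3*q
k = 4 (k = ((-3*1 - 3*(-2)) - 5)**2 = ((-3 + 6) - 5)**2 = (3 - 5)**2 = (-2)**2 = 4)
G(-19, 18)*(-12) + (k - 121)/(-148 - 63) = (-6 - 19)*(-12) + (4 - 121)/(-148 - 63) = -25*(-12) - 117/(-211) = 300 - 117*(-1/211) = 300 + 117/211 = 63417/211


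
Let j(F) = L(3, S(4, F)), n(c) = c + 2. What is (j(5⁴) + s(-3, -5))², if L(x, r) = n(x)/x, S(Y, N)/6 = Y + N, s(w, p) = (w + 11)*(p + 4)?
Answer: 361/9 ≈ 40.111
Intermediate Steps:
s(w, p) = (4 + p)*(11 + w) (s(w, p) = (11 + w)*(4 + p) = (4 + p)*(11 + w))
S(Y, N) = 6*N + 6*Y (S(Y, N) = 6*(Y + N) = 6*(N + Y) = 6*N + 6*Y)
n(c) = 2 + c
L(x, r) = (2 + x)/x
j(F) = 5/3 (j(F) = (2 + 3)/3 = (⅓)*5 = 5/3)
(j(5⁴) + s(-3, -5))² = (5/3 + (44 + 4*(-3) + 11*(-5) - 5*(-3)))² = (5/3 + (44 - 12 - 55 + 15))² = (5/3 - 8)² = (-19/3)² = 361/9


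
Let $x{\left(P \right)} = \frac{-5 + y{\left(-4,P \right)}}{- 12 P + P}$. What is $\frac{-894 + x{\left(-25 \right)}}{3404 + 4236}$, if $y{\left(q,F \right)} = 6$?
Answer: $- \frac{245849}{2101000} \approx -0.11702$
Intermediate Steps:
$x{\left(P \right)} = - \frac{1}{11 P}$ ($x{\left(P \right)} = \frac{-5 + 6}{- 12 P + P} = 1 \frac{1}{\left(-11\right) P} = 1 \left(- \frac{1}{11 P}\right) = - \frac{1}{11 P}$)
$\frac{-894 + x{\left(-25 \right)}}{3404 + 4236} = \frac{-894 - \frac{1}{11 \left(-25\right)}}{3404 + 4236} = \frac{-894 - - \frac{1}{275}}{7640} = \left(-894 + \frac{1}{275}\right) \frac{1}{7640} = \left(- \frac{245849}{275}\right) \frac{1}{7640} = - \frac{245849}{2101000}$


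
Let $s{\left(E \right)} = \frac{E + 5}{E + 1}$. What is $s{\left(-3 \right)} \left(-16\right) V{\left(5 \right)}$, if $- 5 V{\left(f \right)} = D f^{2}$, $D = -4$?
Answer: $320$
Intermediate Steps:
$s{\left(E \right)} = \frac{5 + E}{1 + E}$
$V{\left(f \right)} = \frac{4 f^{2}}{5}$ ($V{\left(f \right)} = - \frac{\left(-4\right) f^{2}}{5} = \frac{4 f^{2}}{5}$)
$s{\left(-3 \right)} \left(-16\right) V{\left(5 \right)} = \frac{5 - 3}{1 - 3} \left(-16\right) \frac{4 \cdot 5^{2}}{5} = \frac{1}{-2} \cdot 2 \left(-16\right) \frac{4}{5} \cdot 25 = \left(- \frac{1}{2}\right) 2 \left(-16\right) 20 = \left(-1\right) \left(-16\right) 20 = 16 \cdot 20 = 320$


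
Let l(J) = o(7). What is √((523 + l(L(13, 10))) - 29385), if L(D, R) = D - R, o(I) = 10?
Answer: 2*I*√7213 ≈ 169.86*I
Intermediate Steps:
l(J) = 10
√((523 + l(L(13, 10))) - 29385) = √((523 + 10) - 29385) = √(533 - 29385) = √(-28852) = 2*I*√7213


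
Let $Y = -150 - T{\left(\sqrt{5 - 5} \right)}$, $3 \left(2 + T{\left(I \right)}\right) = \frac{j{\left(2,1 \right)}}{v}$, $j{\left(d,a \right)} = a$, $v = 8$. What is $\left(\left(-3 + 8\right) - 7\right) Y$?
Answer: $\frac{3553}{12} \approx 296.08$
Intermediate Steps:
$T{\left(I \right)} = - \frac{47}{24}$ ($T{\left(I \right)} = -2 + \frac{1 \cdot \frac{1}{8}}{3} = -2 + \frac{1}{3} \cdot \frac{1}{8} = -2 + \frac{1}{24} = - \frac{47}{24}$)
$Y = - \frac{3553}{24}$ ($Y = -150 - - \frac{47}{24} = -150 + \frac{47}{24} = - \frac{3553}{24} \approx -148.04$)
$\left(\left(-3 + 8\right) - 7\right) Y = \left(\left(-3 + 8\right) - 7\right) \left(- \frac{3553}{24}\right) = \left(5 - 7\right) \left(- \frac{3553}{24}\right) = \left(-2\right) \left(- \frac{3553}{24}\right) = \frac{3553}{12}$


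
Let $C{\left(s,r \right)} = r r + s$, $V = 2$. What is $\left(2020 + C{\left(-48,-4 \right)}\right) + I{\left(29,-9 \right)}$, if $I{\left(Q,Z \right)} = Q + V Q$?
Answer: $2075$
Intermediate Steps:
$C{\left(s,r \right)} = s + r^{2}$ ($C{\left(s,r \right)} = r^{2} + s = s + r^{2}$)
$I{\left(Q,Z \right)} = 3 Q$ ($I{\left(Q,Z \right)} = Q + 2 Q = 3 Q$)
$\left(2020 + C{\left(-48,-4 \right)}\right) + I{\left(29,-9 \right)} = \left(2020 - \left(48 - \left(-4\right)^{2}\right)\right) + 3 \cdot 29 = \left(2020 + \left(-48 + 16\right)\right) + 87 = \left(2020 - 32\right) + 87 = 1988 + 87 = 2075$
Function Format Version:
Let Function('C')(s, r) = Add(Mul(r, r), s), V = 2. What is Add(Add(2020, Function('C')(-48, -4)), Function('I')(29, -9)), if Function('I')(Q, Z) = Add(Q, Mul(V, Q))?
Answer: 2075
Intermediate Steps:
Function('C')(s, r) = Add(s, Pow(r, 2)) (Function('C')(s, r) = Add(Pow(r, 2), s) = Add(s, Pow(r, 2)))
Function('I')(Q, Z) = Mul(3, Q) (Function('I')(Q, Z) = Add(Q, Mul(2, Q)) = Mul(3, Q))
Add(Add(2020, Function('C')(-48, -4)), Function('I')(29, -9)) = Add(Add(2020, Add(-48, Pow(-4, 2))), Mul(3, 29)) = Add(Add(2020, Add(-48, 16)), 87) = Add(Add(2020, -32), 87) = Add(1988, 87) = 2075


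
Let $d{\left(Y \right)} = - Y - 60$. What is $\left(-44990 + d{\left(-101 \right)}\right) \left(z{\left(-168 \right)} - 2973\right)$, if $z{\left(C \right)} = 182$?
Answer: $125452659$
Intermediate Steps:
$d{\left(Y \right)} = -60 - Y$
$\left(-44990 + d{\left(-101 \right)}\right) \left(z{\left(-168 \right)} - 2973\right) = \left(-44990 - -41\right) \left(182 - 2973\right) = \left(-44990 + \left(-60 + 101\right)\right) \left(-2791\right) = \left(-44990 + 41\right) \left(-2791\right) = \left(-44949\right) \left(-2791\right) = 125452659$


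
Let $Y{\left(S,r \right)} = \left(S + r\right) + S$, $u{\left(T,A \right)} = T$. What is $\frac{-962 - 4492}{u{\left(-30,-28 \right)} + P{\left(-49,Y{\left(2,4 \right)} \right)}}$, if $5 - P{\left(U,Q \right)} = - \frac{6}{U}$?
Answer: $\frac{267246}{1231} \approx 217.1$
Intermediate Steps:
$Y{\left(S,r \right)} = r + 2 S$
$P{\left(U,Q \right)} = 5 + \frac{6}{U}$ ($P{\left(U,Q \right)} = 5 - - \frac{6}{U} = 5 + \frac{6}{U}$)
$\frac{-962 - 4492}{u{\left(-30,-28 \right)} + P{\left(-49,Y{\left(2,4 \right)} \right)}} = \frac{-962 - 4492}{-30 + \left(5 + \frac{6}{-49}\right)} = - \frac{5454}{-30 + \left(5 + 6 \left(- \frac{1}{49}\right)\right)} = - \frac{5454}{-30 + \left(5 - \frac{6}{49}\right)} = - \frac{5454}{-30 + \frac{239}{49}} = - \frac{5454}{- \frac{1231}{49}} = \left(-5454\right) \left(- \frac{49}{1231}\right) = \frac{267246}{1231}$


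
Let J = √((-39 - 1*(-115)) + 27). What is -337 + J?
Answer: -337 + √103 ≈ -326.85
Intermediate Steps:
J = √103 (J = √((-39 + 115) + 27) = √(76 + 27) = √103 ≈ 10.149)
-337 + J = -337 + √103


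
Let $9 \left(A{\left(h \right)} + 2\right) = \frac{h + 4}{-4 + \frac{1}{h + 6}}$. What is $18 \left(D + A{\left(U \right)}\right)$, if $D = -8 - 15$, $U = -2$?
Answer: $- \frac{6766}{15} \approx -451.07$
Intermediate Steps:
$D = -23$
$A{\left(h \right)} = -2 + \frac{4 + h}{9 \left(-4 + \frac{1}{6 + h}\right)}$ ($A{\left(h \right)} = -2 + \frac{\left(h + 4\right) \frac{1}{-4 + \frac{1}{h + 6}}}{9} = -2 + \frac{\left(4 + h\right) \frac{1}{-4 + \frac{1}{6 + h}}}{9} = -2 + \frac{\frac{1}{-4 + \frac{1}{6 + h}} \left(4 + h\right)}{9} = -2 + \frac{4 + h}{9 \left(-4 + \frac{1}{6 + h}\right)}$)
$18 \left(D + A{\left(U \right)}\right) = 18 \left(-23 + \frac{-438 - \left(-2\right)^{2} - -164}{9 \left(23 + 4 \left(-2\right)\right)}\right) = 18 \left(-23 + \frac{-438 - 4 + 164}{9 \left(23 - 8\right)}\right) = 18 \left(-23 + \frac{-438 - 4 + 164}{9 \cdot 15}\right) = 18 \left(-23 + \frac{1}{9} \cdot \frac{1}{15} \left(-278\right)\right) = 18 \left(-23 - \frac{278}{135}\right) = 18 \left(- \frac{3383}{135}\right) = - \frac{6766}{15}$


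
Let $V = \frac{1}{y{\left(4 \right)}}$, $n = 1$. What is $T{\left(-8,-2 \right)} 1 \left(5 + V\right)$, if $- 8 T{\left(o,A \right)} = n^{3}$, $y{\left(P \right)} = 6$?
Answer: $- \frac{31}{48} \approx -0.64583$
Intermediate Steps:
$T{\left(o,A \right)} = - \frac{1}{8}$ ($T{\left(o,A \right)} = - \frac{1^{3}}{8} = \left(- \frac{1}{8}\right) 1 = - \frac{1}{8}$)
$V = \frac{1}{6} \approx 0.16667$
$T{\left(-8,-2 \right)} 1 \left(5 + V\right) = - \frac{1 \left(5 + \frac{1}{6}\right)}{8} = - \frac{1 \cdot \frac{31}{6}}{8} = \left(- \frac{1}{8}\right) \frac{31}{6} = - \frac{31}{48}$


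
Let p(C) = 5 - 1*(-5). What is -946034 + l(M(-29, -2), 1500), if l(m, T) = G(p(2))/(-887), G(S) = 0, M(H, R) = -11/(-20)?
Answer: -946034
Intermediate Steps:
p(C) = 10 (p(C) = 5 + 5 = 10)
M(H, R) = 11/20 (M(H, R) = -11*(-1/20) = 11/20)
l(m, T) = 0 (l(m, T) = 0/(-887) = 0*(-1/887) = 0)
-946034 + l(M(-29, -2), 1500) = -946034 + 0 = -946034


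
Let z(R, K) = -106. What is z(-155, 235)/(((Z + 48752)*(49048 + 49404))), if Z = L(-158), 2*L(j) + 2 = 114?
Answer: -53/2402622608 ≈ -2.2059e-8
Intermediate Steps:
L(j) = 56 (L(j) = -1 + (1/2)*114 = -1 + 57 = 56)
Z = 56
z(-155, 235)/(((Z + 48752)*(49048 + 49404))) = -106*1/((56 + 48752)*(49048 + 49404)) = -106/(48808*98452) = -106/4805245216 = -106*1/4805245216 = -53/2402622608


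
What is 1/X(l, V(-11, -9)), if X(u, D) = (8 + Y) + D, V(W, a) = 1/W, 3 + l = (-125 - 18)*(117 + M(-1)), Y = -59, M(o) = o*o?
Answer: -11/562 ≈ -0.019573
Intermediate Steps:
M(o) = o²
l = -16877 (l = -3 + (-125 - 18)*(117 + (-1)²) = -3 - 143*(117 + 1) = -3 - 143*118 = -3 - 16874 = -16877)
X(u, D) = -51 + D (X(u, D) = (8 - 59) + D = -51 + D)
1/X(l, V(-11, -9)) = 1/(-51 + 1/(-11)) = 1/(-51 - 1/11) = 1/(-562/11) = -11/562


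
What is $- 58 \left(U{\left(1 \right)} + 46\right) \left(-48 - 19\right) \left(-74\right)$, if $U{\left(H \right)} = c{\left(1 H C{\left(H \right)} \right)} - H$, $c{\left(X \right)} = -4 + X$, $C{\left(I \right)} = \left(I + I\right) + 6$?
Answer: $-14090636$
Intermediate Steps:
$C{\left(I \right)} = 6 + 2 I$ ($C{\left(I \right)} = 2 I + 6 = 6 + 2 I$)
$U{\left(H \right)} = -4 - H + H \left(6 + 2 H\right)$ ($U{\left(H \right)} = \left(-4 + 1 H \left(6 + 2 H\right)\right) - H = \left(-4 + H \left(6 + 2 H\right)\right) - H = -4 - H + H \left(6 + 2 H\right)$)
$- 58 \left(U{\left(1 \right)} + 46\right) \left(-48 - 19\right) \left(-74\right) = - 58 \left(\left(-4 - 1 + 2 \cdot 1 \left(3 + 1\right)\right) + 46\right) \left(-48 - 19\right) \left(-74\right) = - 58 \left(\left(-4 - 1 + 2 \cdot 1 \cdot 4\right) + 46\right) \left(-67\right) \left(-74\right) = - 58 \left(\left(-4 - 1 + 8\right) + 46\right) \left(-67\right) \left(-74\right) = - 58 \left(3 + 46\right) \left(-67\right) \left(-74\right) = - 58 \cdot 49 \left(-67\right) \left(-74\right) = \left(-58\right) \left(-3283\right) \left(-74\right) = 190414 \left(-74\right) = -14090636$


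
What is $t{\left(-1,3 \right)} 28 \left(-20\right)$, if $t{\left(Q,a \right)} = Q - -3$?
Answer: $-1120$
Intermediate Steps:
$t{\left(Q,a \right)} = 3 + Q$ ($t{\left(Q,a \right)} = Q + 3 = 3 + Q$)
$t{\left(-1,3 \right)} 28 \left(-20\right) = \left(3 - 1\right) 28 \left(-20\right) = 2 \cdot 28 \left(-20\right) = 56 \left(-20\right) = -1120$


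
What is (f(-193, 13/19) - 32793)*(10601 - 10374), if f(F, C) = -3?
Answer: -7444692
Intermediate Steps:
(f(-193, 13/19) - 32793)*(10601 - 10374) = (-3 - 32793)*(10601 - 10374) = -32796*227 = -7444692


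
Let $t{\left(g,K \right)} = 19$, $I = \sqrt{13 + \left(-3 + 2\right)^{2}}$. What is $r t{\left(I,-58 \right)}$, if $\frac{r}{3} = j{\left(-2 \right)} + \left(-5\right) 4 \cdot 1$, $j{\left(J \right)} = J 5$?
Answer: $-1710$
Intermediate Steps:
$j{\left(J \right)} = 5 J$
$r = -90$ ($r = 3 \left(5 \left(-2\right) + \left(-5\right) 4 \cdot 1\right) = 3 \left(-10 - 20\right) = 3 \left(-30\right) = -90$)
$I = \sqrt{14}$ ($I = \sqrt{13 + \left(-1\right)^{2}} = \sqrt{13 + 1} = \sqrt{14} \approx 3.7417$)
$r t{\left(I,-58 \right)} = \left(-90\right) 19 = -1710$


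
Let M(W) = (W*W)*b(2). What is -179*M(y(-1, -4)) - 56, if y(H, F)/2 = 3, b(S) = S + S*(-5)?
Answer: 51496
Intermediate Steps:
b(S) = -4*S (b(S) = S - 5*S = -4*S)
y(H, F) = 6 (y(H, F) = 2*3 = 6)
M(W) = -8*W**2 (M(W) = (W*W)*(-4*2) = W**2*(-8) = -8*W**2)
-179*M(y(-1, -4)) - 56 = -(-1432)*6**2 - 56 = -(-1432)*36 - 56 = -179*(-288) - 56 = 51552 - 56 = 51496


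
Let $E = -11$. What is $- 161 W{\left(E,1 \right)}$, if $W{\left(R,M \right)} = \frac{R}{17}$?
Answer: $\frac{1771}{17} \approx 104.18$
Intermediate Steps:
$W{\left(R,M \right)} = \frac{R}{17}$ ($W{\left(R,M \right)} = R \frac{1}{17} = \frac{R}{17}$)
$- 161 W{\left(E,1 \right)} = - 161 \cdot \frac{1}{17} \left(-11\right) = \left(-161\right) \left(- \frac{11}{17}\right) = \frac{1771}{17}$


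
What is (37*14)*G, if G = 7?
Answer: 3626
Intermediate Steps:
(37*14)*G = (37*14)*7 = 518*7 = 3626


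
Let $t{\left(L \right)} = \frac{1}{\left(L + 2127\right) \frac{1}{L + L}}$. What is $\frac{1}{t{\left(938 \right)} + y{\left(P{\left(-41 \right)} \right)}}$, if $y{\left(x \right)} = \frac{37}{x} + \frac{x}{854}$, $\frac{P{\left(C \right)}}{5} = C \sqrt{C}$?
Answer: $\frac{289021815295717840}{1251949134085637537} + \frac{111272011671790410 i \sqrt{41}}{1251949134085637537} \approx 0.23086 + 0.5691 i$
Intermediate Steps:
$P{\left(C \right)} = 5 C^{\frac{3}{2}}$ ($P{\left(C \right)} = 5 C \sqrt{C} = 5 C^{\frac{3}{2}}$)
$y{\left(x \right)} = \frac{37}{x} + \frac{x}{854}$ ($y{\left(x \right)} = \frac{37}{x} + x \frac{1}{854} = \frac{37}{x} + \frac{x}{854}$)
$t{\left(L \right)} = \frac{2 L}{2127 + L}$ ($t{\left(L \right)} = \frac{1}{\left(2127 + L\right) \frac{1}{2 L}} = \frac{1}{\frac{1}{2} \frac{1}{L} \left(2127 + L\right)} = \frac{2 L}{2127 + L}$)
$\frac{1}{t{\left(938 \right)} + y{\left(P{\left(-41 \right)} \right)}} = \frac{1}{2 \cdot 938 \frac{1}{2127 + 938} + \left(\frac{37}{5 \left(-41\right)^{\frac{3}{2}}} + \frac{5 \left(-41\right)^{\frac{3}{2}}}{854}\right)} = \frac{1}{2 \cdot 938 \cdot \frac{1}{3065} + \left(\frac{37}{5 \left(- 41 i \sqrt{41}\right)} + \frac{5 \left(- 41 i \sqrt{41}\right)}{854}\right)} = \frac{1}{2 \cdot 938 \cdot \frac{1}{3065} + \left(\frac{37}{\left(-205\right) i \sqrt{41}} + \frac{\left(-205\right) i \sqrt{41}}{854}\right)} = \frac{1}{\frac{1876}{3065} - \left(\frac{205 i \sqrt{41}}{854} - \frac{37 i \sqrt{41}}{8405}\right)} = \frac{1}{\frac{1876}{3065} + \left(\frac{37 i \sqrt{41}}{8405} - \frac{205 i \sqrt{41}}{854}\right)} = \frac{1}{\frac{1876}{3065} - \frac{1691427 i \sqrt{41}}{7177870}}$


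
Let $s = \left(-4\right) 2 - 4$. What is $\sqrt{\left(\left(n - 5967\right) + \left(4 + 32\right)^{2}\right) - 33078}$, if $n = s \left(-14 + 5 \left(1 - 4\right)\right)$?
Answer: $i \sqrt{37401} \approx 193.39 i$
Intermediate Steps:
$s = -12$ ($s = -8 - 4 = -12$)
$n = 348$ ($n = - 12 \left(-14 + 5 \left(1 - 4\right)\right) = - 12 \left(-14 + 5 \left(-3\right)\right) = - 12 \left(-14 - 15\right) = \left(-12\right) \left(-29\right) = 348$)
$\sqrt{\left(\left(n - 5967\right) + \left(4 + 32\right)^{2}\right) - 33078} = \sqrt{\left(\left(348 - 5967\right) + \left(4 + 32\right)^{2}\right) - 33078} = \sqrt{\left(-5619 + 36^{2}\right) - 33078} = \sqrt{\left(-5619 + 1296\right) - 33078} = \sqrt{-4323 - 33078} = \sqrt{-37401} = i \sqrt{37401}$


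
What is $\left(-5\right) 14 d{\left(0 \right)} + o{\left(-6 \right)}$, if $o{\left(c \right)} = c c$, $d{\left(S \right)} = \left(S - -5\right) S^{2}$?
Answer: $36$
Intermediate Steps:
$d{\left(S \right)} = S^{2} \left(5 + S\right)$ ($d{\left(S \right)} = \left(S + 5\right) S^{2} = \left(5 + S\right) S^{2} = S^{2} \left(5 + S\right)$)
$o{\left(c \right)} = c^{2}$
$\left(-5\right) 14 d{\left(0 \right)} + o{\left(-6 \right)} = \left(-5\right) 14 \cdot 0^{2} \left(5 + 0\right) + \left(-6\right)^{2} = - 70 \cdot 0 \cdot 5 + 36 = \left(-70\right) 0 + 36 = 0 + 36 = 36$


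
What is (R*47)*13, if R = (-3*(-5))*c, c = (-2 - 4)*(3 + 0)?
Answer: -164970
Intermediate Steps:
c = -18 (c = -6*3 = -18)
R = -270 (R = -3*(-5)*(-18) = 15*(-18) = -270)
(R*47)*13 = -270*47*13 = -12690*13 = -164970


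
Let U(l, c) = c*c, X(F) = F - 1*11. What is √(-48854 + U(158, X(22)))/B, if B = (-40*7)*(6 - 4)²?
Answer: -I*√48733/1120 ≈ -0.1971*I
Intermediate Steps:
X(F) = -11 + F (X(F) = F - 11 = -11 + F)
U(l, c) = c²
B = -1120 (B = -280*2² = -280*4 = -1120)
√(-48854 + U(158, X(22)))/B = √(-48854 + (-11 + 22)²)/(-1120) = √(-48854 + 11²)*(-1/1120) = √(-48854 + 121)*(-1/1120) = √(-48733)*(-1/1120) = (I*√48733)*(-1/1120) = -I*√48733/1120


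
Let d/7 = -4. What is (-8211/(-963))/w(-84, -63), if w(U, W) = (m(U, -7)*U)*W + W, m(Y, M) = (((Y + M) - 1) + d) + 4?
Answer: -391/28153305 ≈ -1.3888e-5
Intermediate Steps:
d = -28 (d = 7*(-4) = -28)
m(Y, M) = -25 + M + Y (m(Y, M) = (((Y + M) - 1) - 28) + 4 = (((M + Y) - 1) - 28) + 4 = ((-1 + M + Y) - 28) + 4 = (-29 + M + Y) + 4 = -25 + M + Y)
w(U, W) = W + U*W*(-32 + U) (w(U, W) = ((-25 - 7 + U)*U)*W + W = ((-32 + U)*U)*W + W = (U*(-32 + U))*W + W = U*W*(-32 + U) + W = W + U*W*(-32 + U))
(-8211/(-963))/w(-84, -63) = (-8211/(-963))/((-63*(1 - 84*(-32 - 84)))) = (-8211*(-1/963))/((-63*(1 - 84*(-116)))) = 2737/(321*((-63*(1 + 9744)))) = 2737/(321*((-63*9745))) = (2737/321)/(-613935) = (2737/321)*(-1/613935) = -391/28153305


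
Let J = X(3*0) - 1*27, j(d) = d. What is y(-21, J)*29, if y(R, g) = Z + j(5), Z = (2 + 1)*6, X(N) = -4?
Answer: 667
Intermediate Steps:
Z = 18 (Z = 3*6 = 18)
J = -31 (J = -4 - 1*27 = -4 - 27 = -31)
y(R, g) = 23 (y(R, g) = 18 + 5 = 23)
y(-21, J)*29 = 23*29 = 667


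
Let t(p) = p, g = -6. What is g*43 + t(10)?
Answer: -248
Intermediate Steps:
g*43 + t(10) = -6*43 + 10 = -258 + 10 = -248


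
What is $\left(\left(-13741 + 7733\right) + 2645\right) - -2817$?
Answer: $-546$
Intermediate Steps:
$\left(\left(-13741 + 7733\right) + 2645\right) - -2817 = \left(-6008 + 2645\right) + 2817 = -3363 + 2817 = -546$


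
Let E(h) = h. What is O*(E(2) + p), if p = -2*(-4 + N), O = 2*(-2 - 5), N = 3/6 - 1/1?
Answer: -154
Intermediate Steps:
N = -½ (N = 3*(⅙) - 1*1 = ½ - 1 = -½ ≈ -0.50000)
O = -14 (O = 2*(-7) = -14)
p = 9 (p = -2*(-4 - ½) = -2*(-9/2) = 9)
O*(E(2) + p) = -14*(2 + 9) = -14*11 = -154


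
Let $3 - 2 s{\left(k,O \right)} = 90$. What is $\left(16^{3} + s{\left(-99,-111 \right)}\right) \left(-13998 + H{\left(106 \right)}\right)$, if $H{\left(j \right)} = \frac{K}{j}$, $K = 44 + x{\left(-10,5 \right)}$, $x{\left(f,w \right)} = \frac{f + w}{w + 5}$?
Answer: $- \frac{24051498345}{424} \approx -5.6725 \cdot 10^{7}$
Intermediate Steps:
$s{\left(k,O \right)} = - \frac{87}{2}$ ($s{\left(k,O \right)} = \frac{3}{2} - 45 = - \frac{87}{2}$)
$x{\left(f,w \right)} = \frac{f + w}{5 + w}$
$K = \frac{87}{2}$ ($K = 44 + \frac{-10 + 5}{5 + 5} = 44 + \frac{1}{10} \left(-5\right) = 44 - \frac{1}{2} = \frac{87}{2} \approx 43.5$)
$H{\left(j \right)} = \frac{87}{2 j}$
$\left(16^{3} + s{\left(-99,-111 \right)}\right) \left(-13998 + H{\left(106 \right)}\right) = \left(16^{3} - \frac{87}{2}\right) \left(-13998 + \frac{87}{2 \cdot 106}\right) = \left(4096 - \frac{87}{2}\right) \left(-13998 + \frac{87}{2} \cdot \frac{1}{106}\right) = \frac{8105 \left(-13998 + \frac{87}{212}\right)}{2} = \frac{8105}{2} \left(- \frac{2967489}{212}\right) = - \frac{24051498345}{424}$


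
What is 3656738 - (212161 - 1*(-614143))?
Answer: 2830434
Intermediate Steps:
3656738 - (212161 - 1*(-614143)) = 3656738 - (212161 + 614143) = 3656738 - 1*826304 = 3656738 - 826304 = 2830434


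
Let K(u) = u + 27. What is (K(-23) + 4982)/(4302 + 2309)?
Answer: 4986/6611 ≈ 0.75420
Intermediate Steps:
K(u) = 27 + u
(K(-23) + 4982)/(4302 + 2309) = ((27 - 23) + 4982)/(4302 + 2309) = (4 + 4982)/6611 = 4986*(1/6611) = 4986/6611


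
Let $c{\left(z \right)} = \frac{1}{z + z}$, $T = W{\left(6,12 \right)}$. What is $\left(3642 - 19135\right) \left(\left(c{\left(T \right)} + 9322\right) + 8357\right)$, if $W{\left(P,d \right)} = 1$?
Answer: $- \frac{547816987}{2} \approx -2.7391 \cdot 10^{8}$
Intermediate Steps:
$T = 1$
$c{\left(z \right)} = \frac{1}{2 z}$
$\left(3642 - 19135\right) \left(\left(c{\left(T \right)} + 9322\right) + 8357\right) = \left(3642 - 19135\right) \left(\left(\frac{1}{2 \cdot 1} + 9322\right) + 8357\right) = - 15493 \left(\left(\frac{1}{2} \cdot 1 + 9322\right) + 8357\right) = - 15493 \left(\left(\frac{1}{2} + 9322\right) + 8357\right) = - 15493 \left(\frac{18645}{2} + 8357\right) = \left(-15493\right) \frac{35359}{2} = - \frac{547816987}{2}$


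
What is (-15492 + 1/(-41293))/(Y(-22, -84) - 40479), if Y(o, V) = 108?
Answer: 639711157/1667039703 ≈ 0.38374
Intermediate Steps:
(-15492 + 1/(-41293))/(Y(-22, -84) - 40479) = (-15492 + 1/(-41293))/(108 - 40479) = (-15492 - 1/41293)/(-40371) = -639711157/41293*(-1/40371) = 639711157/1667039703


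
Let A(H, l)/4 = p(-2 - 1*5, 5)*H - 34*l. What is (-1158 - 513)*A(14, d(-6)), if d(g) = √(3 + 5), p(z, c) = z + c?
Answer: 187152 + 454512*√2 ≈ 8.2993e+5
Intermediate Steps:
p(z, c) = c + z
d(g) = 2*√2 (d(g) = √8 = 2*√2)
A(H, l) = -136*l - 8*H (A(H, l) = 4*((5 + (-2 - 1*5))*H - 34*l) = 4*((5 + (-2 - 5))*H - 34*l) = 4*((5 - 7)*H - 34*l) = 4*(-2*H - 34*l) = 4*(-34*l - 2*H) = -136*l - 8*H)
(-1158 - 513)*A(14, d(-6)) = (-1158 - 513)*(-272*√2 - 8*14) = -1671*(-272*√2 - 112) = -1671*(-112 - 272*√2) = 187152 + 454512*√2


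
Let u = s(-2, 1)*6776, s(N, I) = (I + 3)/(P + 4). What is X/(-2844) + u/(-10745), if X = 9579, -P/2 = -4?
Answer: -5207143/1455180 ≈ -3.5784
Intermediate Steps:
P = 8 (P = -2*(-4) = 8)
s(N, I) = 1/4 + I/12 (s(N, I) = (I + 3)/(8 + 4) = (3 + I)/12 = (3 + I)*(1/12) = 1/4 + I/12)
u = 6776/3 (u = (1/4 + (1/12)*1)*6776 = (1/4 + 1/12)*6776 = (1/3)*6776 = 6776/3 ≈ 2258.7)
X/(-2844) + u/(-10745) = 9579/(-2844) + (6776/3)/(-10745) = 9579*(-1/2844) + (6776/3)*(-1/10745) = -3193/948 - 968/4605 = -5207143/1455180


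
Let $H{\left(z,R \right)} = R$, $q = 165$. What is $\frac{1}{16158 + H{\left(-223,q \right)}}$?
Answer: $\frac{1}{16323} \approx 6.1263 \cdot 10^{-5}$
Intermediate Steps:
$\frac{1}{16158 + H{\left(-223,q \right)}} = \frac{1}{16158 + 165} = \frac{1}{16323}$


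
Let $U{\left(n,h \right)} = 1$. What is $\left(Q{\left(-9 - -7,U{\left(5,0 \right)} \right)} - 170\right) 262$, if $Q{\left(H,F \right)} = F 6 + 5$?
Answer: $-41658$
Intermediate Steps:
$Q{\left(H,F \right)} = 5 + 6 F$ ($Q{\left(H,F \right)} = 6 F + 5 = 5 + 6 F$)
$\left(Q{\left(-9 - -7,U{\left(5,0 \right)} \right)} - 170\right) 262 = \left(\left(5 + 6 \cdot 1\right) - 170\right) 262 = \left(\left(5 + 6\right) - 170\right) 262 = \left(11 - 170\right) 262 = \left(-159\right) 262 = -41658$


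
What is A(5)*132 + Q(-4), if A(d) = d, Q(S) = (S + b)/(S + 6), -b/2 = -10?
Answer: 668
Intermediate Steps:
b = 20 (b = -2*(-10) = 20)
Q(S) = (20 + S)/(6 + S) (Q(S) = (S + 20)/(S + 6) = (20 + S)/(6 + S))
A(5)*132 + Q(-4) = 5*132 + (20 - 4)/(6 - 4) = 660 + 16/2 = 660 + (½)*16 = 660 + 8 = 668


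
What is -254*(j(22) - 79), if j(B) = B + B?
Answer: 8890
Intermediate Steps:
j(B) = 2*B
-254*(j(22) - 79) = -254*(2*22 - 79) = -254*(44 - 79) = -254*(-35) = 8890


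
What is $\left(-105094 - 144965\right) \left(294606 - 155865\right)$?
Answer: $-34693435719$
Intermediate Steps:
$\left(-105094 - 144965\right) \left(294606 - 155865\right) = \left(-250059\right) 138741 = -34693435719$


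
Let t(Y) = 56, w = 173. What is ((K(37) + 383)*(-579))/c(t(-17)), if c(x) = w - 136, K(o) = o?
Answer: -243180/37 ≈ -6572.4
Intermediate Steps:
c(x) = 37 (c(x) = 173 - 136 = 37)
((K(37) + 383)*(-579))/c(t(-17)) = ((37 + 383)*(-579))/37 = (420*(-579))*(1/37) = -243180*1/37 = -243180/37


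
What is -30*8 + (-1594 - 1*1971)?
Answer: -3805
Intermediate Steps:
-30*8 + (-1594 - 1*1971) = -240 + (-1594 - 1971) = -240 - 3565 = -3805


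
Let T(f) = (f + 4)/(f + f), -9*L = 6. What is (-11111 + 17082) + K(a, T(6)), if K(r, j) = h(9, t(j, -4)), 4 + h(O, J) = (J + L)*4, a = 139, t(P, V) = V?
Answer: 17845/3 ≈ 5948.3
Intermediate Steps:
L = -⅔ (L = -⅑*6 = -⅔ ≈ -0.66667)
h(O, J) = -20/3 + 4*J (h(O, J) = -4 + (J - ⅔)*4 = -4 + (-⅔ + J)*4 = -4 + (-8/3 + 4*J) = -20/3 + 4*J)
T(f) = (4 + f)/(2*f) (T(f) = (4 + f)/((2*f)) = (4 + f)*(1/(2*f)) = (4 + f)/(2*f))
K(r, j) = -68/3 (K(r, j) = -20/3 + 4*(-4) = -20/3 - 16 = -68/3)
(-11111 + 17082) + K(a, T(6)) = (-11111 + 17082) - 68/3 = 5971 - 68/3 = 17845/3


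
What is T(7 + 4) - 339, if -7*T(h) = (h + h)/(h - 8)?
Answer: -7141/21 ≈ -340.05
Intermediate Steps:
T(h) = -2*h/(7*(-8 + h)) (T(h) = -(h + h)/(7*(h - 8)) = -2*h/(7*(-8 + h)))
T(7 + 4) - 339 = -2*(7 + 4)/(-56 + 7*(7 + 4)) - 339 = -2*11/(-56 + 7*11) - 339 = -2*11/(-56 + 77) - 339 = -2*11/21 - 339 = -2*11*1/21 - 339 = -22/21 - 339 = -7141/21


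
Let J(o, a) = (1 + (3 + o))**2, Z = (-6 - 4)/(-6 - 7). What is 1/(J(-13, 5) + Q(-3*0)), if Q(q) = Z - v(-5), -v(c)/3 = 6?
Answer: 13/1297 ≈ 0.010023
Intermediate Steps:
v(c) = -18 (v(c) = -3*6 = -18)
Z = 10/13 (Z = -10/(-13) = -10*(-1/13) = 10/13 ≈ 0.76923)
J(o, a) = (4 + o)**2
Q(q) = 244/13 (Q(q) = 10/13 - 1*(-18) = 10/13 + 18 = 244/13)
1/(J(-13, 5) + Q(-3*0)) = 1/((4 - 13)**2 + 244/13) = 1/((-9)**2 + 244/13) = 1/(81 + 244/13) = 1/(1297/13) = 13/1297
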